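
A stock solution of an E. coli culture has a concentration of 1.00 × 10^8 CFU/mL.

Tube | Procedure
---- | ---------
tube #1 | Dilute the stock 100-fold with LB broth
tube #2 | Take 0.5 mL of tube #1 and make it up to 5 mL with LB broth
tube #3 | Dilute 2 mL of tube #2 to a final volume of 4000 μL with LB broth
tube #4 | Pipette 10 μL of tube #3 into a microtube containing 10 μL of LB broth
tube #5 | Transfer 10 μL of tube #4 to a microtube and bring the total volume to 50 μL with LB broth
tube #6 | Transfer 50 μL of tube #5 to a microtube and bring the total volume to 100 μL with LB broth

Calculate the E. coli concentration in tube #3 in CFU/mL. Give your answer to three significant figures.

Step 1: 100-fold → factor 100
Step 2: 0.5 mL brought to 5 mL → factor 5/0.5 = 10
Step 3: 2 mL brought to 4000 μL → factor 4/2 = 2
Dilution factor through tube #3 = 100 × 10 × 2 = 2000
[tube #3] = 1.00 × 10^8 CFU/mL / 2000 = 5.00 × 10^4 CFU/mL

5.00 × 10^4 CFU/mL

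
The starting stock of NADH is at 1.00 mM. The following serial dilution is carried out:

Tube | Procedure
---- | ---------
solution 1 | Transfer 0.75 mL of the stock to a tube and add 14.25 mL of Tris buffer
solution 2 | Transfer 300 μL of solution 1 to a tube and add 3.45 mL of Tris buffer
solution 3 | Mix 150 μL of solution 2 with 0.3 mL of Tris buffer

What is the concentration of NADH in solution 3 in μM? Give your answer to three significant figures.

Step 1: 0.75 mL + 14.25 mL = 15 mL total → factor 15/0.75 = 20
Step 2: 300 μL + 3.45 mL = 3750 μL total → factor 3750/300 = 12.5
Step 3: 150 μL + 0.3 mL = 450 μL total → factor 450/150 = 3
Overall dilution factor = 20 × 12.5 × 3 = 750
Final = 1.00 mM / 750 = 0.001333 mM = 1.33 μM

1.33 μM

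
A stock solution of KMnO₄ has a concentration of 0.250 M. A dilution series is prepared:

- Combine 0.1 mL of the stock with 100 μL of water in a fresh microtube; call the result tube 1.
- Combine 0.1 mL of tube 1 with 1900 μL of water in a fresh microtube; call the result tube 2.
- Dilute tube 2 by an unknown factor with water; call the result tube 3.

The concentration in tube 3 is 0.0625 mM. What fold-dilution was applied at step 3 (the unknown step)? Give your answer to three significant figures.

100-fold

Step 1: 0.1 mL + 100 μL = 0.2 mL total → factor 0.2/0.1 = 2
Step 2: 0.1 mL + 1900 μL = 2 mL total → factor 2/0.1 = 20
Step 3: unknown factor x
Product of known-step factors = 40
Overall factor = 0.250 M / (0.0625 mM) = 4000
x = 4000 / 40 = 100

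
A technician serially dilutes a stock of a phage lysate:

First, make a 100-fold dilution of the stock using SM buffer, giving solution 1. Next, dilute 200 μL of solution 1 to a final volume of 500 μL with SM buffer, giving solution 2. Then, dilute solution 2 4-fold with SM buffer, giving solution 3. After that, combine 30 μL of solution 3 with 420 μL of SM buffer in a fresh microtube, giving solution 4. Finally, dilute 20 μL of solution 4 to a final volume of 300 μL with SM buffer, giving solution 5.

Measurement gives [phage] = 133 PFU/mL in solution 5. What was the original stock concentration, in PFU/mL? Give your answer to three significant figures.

2.99 × 10^7 PFU/mL

Step 1: 100-fold → factor 100
Step 2: 200 μL brought to 500 μL → factor 500/200 = 2.5
Step 3: 4-fold → factor 4
Step 4: 30 μL + 420 μL = 450 μL total → factor 450/30 = 15
Step 5: 20 μL brought to 300 μL → factor 300/20 = 15
Overall dilution factor = 100 × 2.5 × 4 × 15 × 15 = 2.25 × 10^5
Stock = 133 PFU/mL × 2.25 × 10^5 = 2.99 × 10^7 PFU/mL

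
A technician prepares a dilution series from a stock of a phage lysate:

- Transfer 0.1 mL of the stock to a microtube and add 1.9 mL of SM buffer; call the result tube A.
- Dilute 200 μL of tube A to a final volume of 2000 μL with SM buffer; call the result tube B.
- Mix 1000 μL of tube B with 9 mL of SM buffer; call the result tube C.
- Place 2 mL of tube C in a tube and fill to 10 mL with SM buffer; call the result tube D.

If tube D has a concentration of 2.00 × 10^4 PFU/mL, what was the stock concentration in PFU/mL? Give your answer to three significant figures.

2.00 × 10^8 PFU/mL

Step 1: 0.1 mL + 1.9 mL = 2 mL total → factor 2/0.1 = 20
Step 2: 200 μL brought to 2000 μL → factor 2000/200 = 10
Step 3: 1000 μL + 9 mL = 10000 μL total → factor 10000/1000 = 10
Step 4: 2 mL brought to 10 mL → factor 10/2 = 5
Overall dilution factor = 20 × 10 × 10 × 5 = 10000
Stock = 2.00 × 10^4 PFU/mL × 10000 = 2.00 × 10^8 PFU/mL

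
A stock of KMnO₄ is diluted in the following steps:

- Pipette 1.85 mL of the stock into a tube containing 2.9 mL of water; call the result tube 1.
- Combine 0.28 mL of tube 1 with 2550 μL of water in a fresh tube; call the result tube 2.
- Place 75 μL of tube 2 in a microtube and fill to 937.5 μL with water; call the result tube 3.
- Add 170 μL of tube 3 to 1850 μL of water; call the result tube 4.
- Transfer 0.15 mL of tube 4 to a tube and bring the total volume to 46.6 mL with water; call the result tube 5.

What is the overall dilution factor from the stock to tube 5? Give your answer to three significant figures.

Step 1: 1.85 mL + 2.9 mL = 4.75 mL total → factor 4.75/1.85 = 2.5676
Step 2: 0.28 mL + 2550 μL = 2.83 mL total → factor 2.83/0.28 = 10.107
Step 3: 75 μL brought to 937.5 μL → factor 937.5/75 = 12.5
Step 4: 170 μL + 1850 μL = 2020 μL total → factor 2020/170 = 11.882
Step 5: 0.15 mL brought to 46.6 mL → factor 46.6/0.15 = 310.67
Overall dilution factor = 2.5676 × 10.107 × 12.5 × 11.882 × 310.67 = 1.1975 × 10^6

1.20 × 10^6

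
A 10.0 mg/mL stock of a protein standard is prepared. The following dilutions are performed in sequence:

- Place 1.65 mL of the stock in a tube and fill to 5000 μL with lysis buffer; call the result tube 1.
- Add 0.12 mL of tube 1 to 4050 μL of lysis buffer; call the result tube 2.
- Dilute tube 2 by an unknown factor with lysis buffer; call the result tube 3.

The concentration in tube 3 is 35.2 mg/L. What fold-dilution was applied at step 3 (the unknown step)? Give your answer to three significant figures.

Step 1: 1.65 mL brought to 5000 μL → factor 5/1.65 = 3.0303
Step 2: 0.12 mL + 4050 μL = 4.17 mL total → factor 4.17/0.12 = 34.75
Step 3: unknown factor x
Product of known-step factors = 105.3
Overall factor = 10.0 mg/mL / (35.2 mg/L) = 284.09
x = 284.09 / 105.3 = 2.70

2.70-fold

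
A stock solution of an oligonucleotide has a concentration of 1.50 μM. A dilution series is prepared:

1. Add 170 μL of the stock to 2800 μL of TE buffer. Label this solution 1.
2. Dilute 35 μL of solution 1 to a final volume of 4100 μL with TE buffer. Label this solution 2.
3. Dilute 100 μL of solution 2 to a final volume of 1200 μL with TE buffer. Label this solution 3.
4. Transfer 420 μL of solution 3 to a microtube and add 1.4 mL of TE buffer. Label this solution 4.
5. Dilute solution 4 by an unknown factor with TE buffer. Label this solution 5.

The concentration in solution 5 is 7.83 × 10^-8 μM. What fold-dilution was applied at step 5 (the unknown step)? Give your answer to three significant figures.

180-fold

Step 1: 170 μL + 2800 μL = 2970 μL total → factor 2970/170 = 17.471
Step 2: 35 μL brought to 4100 μL → factor 4100/35 = 117.14
Step 3: 100 μL brought to 1200 μL → factor 1200/100 = 12
Step 4: 420 μL + 1.4 mL = 1820 μL total → factor 1820/420 = 4.3333
Step 5: unknown factor x
Product of known-step factors = 1.0642 × 10^5
Overall factor = 1.50 μM / (7.83 × 10^-8 μM) = 1.9157 × 10^7
x = 1.9157 × 10^7 / 1.0642 × 10^5 = 180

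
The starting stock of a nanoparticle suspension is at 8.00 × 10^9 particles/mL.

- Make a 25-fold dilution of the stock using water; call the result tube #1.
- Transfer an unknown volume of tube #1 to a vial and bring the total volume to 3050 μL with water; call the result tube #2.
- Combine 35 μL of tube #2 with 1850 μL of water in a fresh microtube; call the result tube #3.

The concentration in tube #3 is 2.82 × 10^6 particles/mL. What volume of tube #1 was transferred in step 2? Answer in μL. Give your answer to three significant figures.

Step 1: 25-fold → factor 25
Step 2: v brought to 3050 μL → factor = 3050 μL/v
Step 3: 35 μL + 1850 μL = 1885 μL total → factor 1885/35 = 53.857
Product of known-step factors = 1346.4
Overall factor = 8.00 × 10^9 particles/mL / (2.82 × 10^6 particles/mL) = 2836.9
Step-2 factor = 2836.9 / 1346.4 = 2.107
v = 3050 μL / 2.107 = 1.45 × 10^3 μL

1.45 × 10^3 μL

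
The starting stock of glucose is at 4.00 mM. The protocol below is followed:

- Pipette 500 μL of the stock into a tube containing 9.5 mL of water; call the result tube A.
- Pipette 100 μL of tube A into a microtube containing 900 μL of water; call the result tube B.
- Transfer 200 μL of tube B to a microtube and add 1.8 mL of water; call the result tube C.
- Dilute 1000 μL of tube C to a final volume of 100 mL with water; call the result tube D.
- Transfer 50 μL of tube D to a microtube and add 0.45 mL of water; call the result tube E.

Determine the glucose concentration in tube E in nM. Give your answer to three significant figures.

Step 1: 500 μL + 9.5 mL = 10000 μL total → factor 10000/500 = 20
Step 2: 100 μL + 900 μL = 1000 μL total → factor 1000/100 = 10
Step 3: 200 μL + 1.8 mL = 2000 μL total → factor 2000/200 = 10
Step 4: 1000 μL brought to 100 mL → factor 1 × 10^5/1000 = 100
Step 5: 50 μL + 0.45 mL = 500 μL total → factor 500/50 = 10
Overall dilution factor = 20 × 10 × 10 × 100 × 10 = 2 × 10^6
Final = 4.00 mM / 2 × 10^6 = 2.000 × 10^-6 mM = 2.00 nM

2.00 nM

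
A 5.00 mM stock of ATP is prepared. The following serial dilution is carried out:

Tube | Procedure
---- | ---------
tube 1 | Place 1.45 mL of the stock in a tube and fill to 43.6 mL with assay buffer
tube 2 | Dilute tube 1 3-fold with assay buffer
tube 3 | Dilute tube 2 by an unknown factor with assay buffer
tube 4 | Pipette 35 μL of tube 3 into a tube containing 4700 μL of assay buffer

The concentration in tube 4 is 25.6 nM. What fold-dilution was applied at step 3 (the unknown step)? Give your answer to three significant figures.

16.0-fold

Step 1: 1.45 mL brought to 43.6 mL → factor 43.6/1.45 = 30.069
Step 2: 3-fold → factor 3
Step 3: unknown factor x
Step 4: 35 μL + 4700 μL = 4735 μL total → factor 4735/35 = 135.29
Product of known-step factors = 12204
Overall factor = 5.00 mM / (25.6 nM) = 1.9531 × 10^5
x = 1.9531 × 10^5 / 12204 = 16.0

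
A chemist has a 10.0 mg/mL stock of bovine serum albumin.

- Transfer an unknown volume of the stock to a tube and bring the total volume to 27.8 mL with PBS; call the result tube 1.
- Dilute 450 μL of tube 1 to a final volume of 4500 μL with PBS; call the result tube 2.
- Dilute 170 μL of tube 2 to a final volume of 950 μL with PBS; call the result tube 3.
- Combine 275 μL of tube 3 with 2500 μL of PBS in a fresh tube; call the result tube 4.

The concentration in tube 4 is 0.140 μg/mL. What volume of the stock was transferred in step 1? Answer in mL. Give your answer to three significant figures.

Step 1: v brought to 27.8 mL → factor = 27.8 mL/v
Step 2: 450 μL brought to 4500 μL → factor 4500/450 = 10
Step 3: 170 μL brought to 950 μL → factor 950/170 = 5.5882
Step 4: 275 μL + 2500 μL = 2775 μL total → factor 2775/275 = 10.091
Product of known-step factors = 563.9
Overall factor = 10.0 mg/mL / (0.140 μg/mL) = 71429
Step-1 factor = 71429 / 563.9 = 126.67
v = 27.8 mL / 126.67 = 0.219 mL

0.219 mL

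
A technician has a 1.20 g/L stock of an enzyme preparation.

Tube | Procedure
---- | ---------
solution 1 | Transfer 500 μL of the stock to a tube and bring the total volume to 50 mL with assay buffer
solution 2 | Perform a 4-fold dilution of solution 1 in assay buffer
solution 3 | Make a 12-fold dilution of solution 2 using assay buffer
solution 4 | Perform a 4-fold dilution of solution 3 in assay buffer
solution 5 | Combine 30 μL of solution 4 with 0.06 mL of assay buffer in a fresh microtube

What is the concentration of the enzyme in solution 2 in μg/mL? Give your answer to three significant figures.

3.00 μg/mL

Step 1: 500 μL brought to 50 mL → factor 50000/500 = 100
Step 2: 4-fold → factor 4
Dilution factor through solution 2 = 100 × 4 = 400
[solution 2] = 1.20 g/L / 400 = 0.003000 g/L = 3.00 μg/mL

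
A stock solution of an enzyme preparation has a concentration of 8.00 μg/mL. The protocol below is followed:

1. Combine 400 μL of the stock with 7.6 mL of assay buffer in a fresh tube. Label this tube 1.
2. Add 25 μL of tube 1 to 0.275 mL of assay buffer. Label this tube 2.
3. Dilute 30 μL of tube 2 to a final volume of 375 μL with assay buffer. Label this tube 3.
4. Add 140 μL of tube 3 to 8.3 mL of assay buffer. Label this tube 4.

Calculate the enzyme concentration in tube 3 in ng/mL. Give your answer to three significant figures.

2.67 ng/mL

Step 1: 400 μL + 7.6 mL = 8000 μL total → factor 8000/400 = 20
Step 2: 25 μL + 0.275 mL = 300 μL total → factor 300/25 = 12
Step 3: 30 μL brought to 375 μL → factor 375/30 = 12.5
Dilution factor through tube 3 = 20 × 12 × 12.5 = 3000
[tube 3] = 8.00 μg/mL / 3000 = 0.002667 μg/mL = 2.67 ng/mL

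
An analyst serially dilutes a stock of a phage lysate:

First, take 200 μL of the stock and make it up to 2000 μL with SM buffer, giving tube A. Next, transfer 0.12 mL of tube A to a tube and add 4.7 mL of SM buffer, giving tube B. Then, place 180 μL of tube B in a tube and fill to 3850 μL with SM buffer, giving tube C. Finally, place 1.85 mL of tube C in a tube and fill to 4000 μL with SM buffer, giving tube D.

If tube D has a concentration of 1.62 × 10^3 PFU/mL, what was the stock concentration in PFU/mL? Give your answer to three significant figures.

Step 1: 200 μL brought to 2000 μL → factor 2000/200 = 10
Step 2: 0.12 mL + 4.7 mL = 4.82 mL total → factor 4.82/0.12 = 40.167
Step 3: 180 μL brought to 3850 μL → factor 3850/180 = 21.389
Step 4: 1.85 mL brought to 4000 μL → factor 4/1.85 = 2.1622
Overall dilution factor = 10 × 40.167 × 21.389 × 2.1622 = 18576
Stock = 1.62 × 10^3 PFU/mL × 18576 = 3.01 × 10^7 PFU/mL

3.01 × 10^7 PFU/mL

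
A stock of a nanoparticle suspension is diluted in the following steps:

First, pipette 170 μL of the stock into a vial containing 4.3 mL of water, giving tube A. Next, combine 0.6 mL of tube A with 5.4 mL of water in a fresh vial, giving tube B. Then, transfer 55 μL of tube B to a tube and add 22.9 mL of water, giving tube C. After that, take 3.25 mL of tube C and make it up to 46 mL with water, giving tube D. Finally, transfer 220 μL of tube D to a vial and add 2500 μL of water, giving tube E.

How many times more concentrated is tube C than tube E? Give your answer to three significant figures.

Step 1: 170 μL + 4.3 mL = 4470 μL total → factor 4470/170 = 26.294
Step 2: 0.6 mL + 5.4 mL = 6 mL total → factor 6/0.6 = 10
Step 3: 55 μL + 22.9 mL = 22955 μL total → factor 22955/55 = 417.36
Step 4: 3.25 mL brought to 46 mL → factor 46/3.25 = 14.154
Step 5: 220 μL + 2500 μL = 2720 μL total → factor 2720/220 = 12.364
Dilution factor to tube C = 1.0974 × 10^5; to tube E = 1.9204 × 10^7
[tube C]/[tube E] = (factor to tube E)/(factor to tube C) = 1.9204 × 10^7/1.0974 × 10^5 = 175

175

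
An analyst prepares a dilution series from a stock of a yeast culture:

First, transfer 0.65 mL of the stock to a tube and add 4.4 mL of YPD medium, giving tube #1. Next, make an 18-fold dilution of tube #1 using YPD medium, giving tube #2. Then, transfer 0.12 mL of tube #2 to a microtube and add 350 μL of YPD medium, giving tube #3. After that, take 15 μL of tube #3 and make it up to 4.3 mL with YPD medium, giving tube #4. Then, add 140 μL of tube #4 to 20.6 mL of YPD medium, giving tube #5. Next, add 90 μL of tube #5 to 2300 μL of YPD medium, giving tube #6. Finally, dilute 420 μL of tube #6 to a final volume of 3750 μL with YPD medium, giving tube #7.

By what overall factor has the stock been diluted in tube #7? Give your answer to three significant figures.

5.52 × 10^9

Step 1: 0.65 mL + 4.4 mL = 5.05 mL total → factor 5.05/0.65 = 7.7692
Step 2: 18-fold → factor 18
Step 3: 0.12 mL + 350 μL = 0.47 mL total → factor 0.47/0.12 = 3.9167
Step 4: 15 μL brought to 4.3 mL → factor 4300/15 = 286.67
Step 5: 140 μL + 20.6 mL = 20740 μL total → factor 20740/140 = 148.14
Step 6: 90 μL + 2300 μL = 2390 μL total → factor 2390/90 = 26.556
Step 7: 420 μL brought to 3750 μL → factor 3750/420 = 8.9286
Overall dilution factor = 7.7692 × 18 × 3.9167 × 286.67 × 148.14 × 26.556 × 8.9286 = 5.5152 × 10^9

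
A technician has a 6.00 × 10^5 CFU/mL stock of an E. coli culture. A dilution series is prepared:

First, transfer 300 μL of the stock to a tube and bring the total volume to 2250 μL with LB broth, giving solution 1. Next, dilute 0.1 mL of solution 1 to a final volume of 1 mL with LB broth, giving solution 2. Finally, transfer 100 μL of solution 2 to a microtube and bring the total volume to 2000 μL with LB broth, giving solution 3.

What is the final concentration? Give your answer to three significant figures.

400 CFU/mL

Step 1: 300 μL brought to 2250 μL → factor 2250/300 = 7.5
Step 2: 0.1 mL brought to 1 mL → factor 1/0.1 = 10
Step 3: 100 μL brought to 2000 μL → factor 2000/100 = 20
Overall dilution factor = 7.5 × 10 × 20 = 1500
Final = 6.00 × 10^5 CFU/mL / 1500 = 400 CFU/mL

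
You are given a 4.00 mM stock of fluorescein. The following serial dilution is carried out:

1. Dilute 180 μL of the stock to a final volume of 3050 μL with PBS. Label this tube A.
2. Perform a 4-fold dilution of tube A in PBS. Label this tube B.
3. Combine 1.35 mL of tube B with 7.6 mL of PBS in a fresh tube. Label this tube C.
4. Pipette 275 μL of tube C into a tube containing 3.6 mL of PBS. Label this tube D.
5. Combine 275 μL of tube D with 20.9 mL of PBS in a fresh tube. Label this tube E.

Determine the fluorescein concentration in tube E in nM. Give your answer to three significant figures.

8.20 nM

Step 1: 180 μL brought to 3050 μL → factor 3050/180 = 16.944
Step 2: 4-fold → factor 4
Step 3: 1.35 mL + 7.6 mL = 8.95 mL total → factor 8.95/1.35 = 6.6296
Step 4: 275 μL + 3.6 mL = 3875 μL total → factor 3875/275 = 14.091
Step 5: 275 μL + 20.9 mL = 21175 μL total → factor 21175/275 = 77
Overall dilution factor = 16.944 × 4 × 6.6296 × 14.091 × 77 = 4.8754 × 10^5
Final = 4.00 mM / 4.8754 × 10^5 = 8.205 × 10^-6 mM = 8.20 nM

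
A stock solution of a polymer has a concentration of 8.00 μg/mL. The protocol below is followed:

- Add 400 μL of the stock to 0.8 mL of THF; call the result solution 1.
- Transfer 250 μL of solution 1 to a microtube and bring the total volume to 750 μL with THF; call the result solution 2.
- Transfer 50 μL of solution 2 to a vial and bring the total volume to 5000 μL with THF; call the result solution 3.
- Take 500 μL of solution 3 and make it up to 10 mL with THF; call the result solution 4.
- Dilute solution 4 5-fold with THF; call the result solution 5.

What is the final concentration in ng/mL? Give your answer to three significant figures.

Step 1: 400 μL + 0.8 mL = 1200 μL total → factor 1200/400 = 3
Step 2: 250 μL brought to 750 μL → factor 750/250 = 3
Step 3: 50 μL brought to 5000 μL → factor 5000/50 = 100
Step 4: 500 μL brought to 10 mL → factor 10000/500 = 20
Step 5: 5-fold → factor 5
Overall dilution factor = 3 × 3 × 100 × 20 × 5 = 90000
Final = 8.00 μg/mL / 90000 = 8.889 × 10^-5 μg/mL = 0.0889 ng/mL

0.0889 ng/mL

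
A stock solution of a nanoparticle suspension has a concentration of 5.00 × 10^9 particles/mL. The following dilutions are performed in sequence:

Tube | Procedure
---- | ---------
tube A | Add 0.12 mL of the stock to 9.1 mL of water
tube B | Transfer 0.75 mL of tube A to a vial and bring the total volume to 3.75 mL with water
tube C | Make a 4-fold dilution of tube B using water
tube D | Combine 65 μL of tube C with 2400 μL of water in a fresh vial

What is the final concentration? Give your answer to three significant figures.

8.58 × 10^4 particles/mL

Step 1: 0.12 mL + 9.1 mL = 9.22 mL total → factor 9.22/0.12 = 76.833
Step 2: 0.75 mL brought to 3.75 mL → factor 3.75/0.75 = 5
Step 3: 4-fold → factor 4
Step 4: 65 μL + 2400 μL = 2465 μL total → factor 2465/65 = 37.923
Overall dilution factor = 76.833 × 5 × 4 × 37.923 = 58275
Final = 5.00 × 10^9 particles/mL / 58275 = 8.58 × 10^4 particles/mL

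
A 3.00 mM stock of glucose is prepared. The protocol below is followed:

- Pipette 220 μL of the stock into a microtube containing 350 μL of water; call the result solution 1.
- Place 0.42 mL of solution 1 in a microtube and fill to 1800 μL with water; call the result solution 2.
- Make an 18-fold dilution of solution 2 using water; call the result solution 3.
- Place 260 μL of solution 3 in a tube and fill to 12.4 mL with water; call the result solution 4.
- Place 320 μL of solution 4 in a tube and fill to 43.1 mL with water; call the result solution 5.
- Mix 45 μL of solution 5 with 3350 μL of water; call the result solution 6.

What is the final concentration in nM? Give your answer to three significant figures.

0.0310 nM

Step 1: 220 μL + 350 μL = 570 μL total → factor 570/220 = 2.5909
Step 2: 0.42 mL brought to 1800 μL → factor 1.8/0.42 = 4.2857
Step 3: 18-fold → factor 18
Step 4: 260 μL brought to 12.4 mL → factor 12400/260 = 47.692
Step 5: 320 μL brought to 43.1 mL → factor 43100/320 = 134.69
Step 6: 45 μL + 3350 μL = 3395 μL total → factor 3395/45 = 75.444
Overall dilution factor = 2.5909 × 4.2857 × 18 × 47.692 × 134.69 × 75.444 = 9.6861 × 10^7
Final = 3.00 mM / 9.6861 × 10^7 = 3.097 × 10^-8 mM = 0.0310 nM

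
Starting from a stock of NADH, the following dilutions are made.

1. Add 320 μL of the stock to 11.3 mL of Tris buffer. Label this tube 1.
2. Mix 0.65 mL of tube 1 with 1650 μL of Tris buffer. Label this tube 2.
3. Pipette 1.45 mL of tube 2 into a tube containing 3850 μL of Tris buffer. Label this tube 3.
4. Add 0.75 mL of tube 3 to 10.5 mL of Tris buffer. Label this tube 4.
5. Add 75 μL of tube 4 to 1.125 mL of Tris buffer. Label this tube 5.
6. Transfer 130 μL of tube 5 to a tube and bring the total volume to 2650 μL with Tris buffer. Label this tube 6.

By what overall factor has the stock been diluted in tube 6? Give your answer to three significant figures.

2.30 × 10^6

Step 1: 320 μL + 11.3 mL = 11620 μL total → factor 11620/320 = 36.312
Step 2: 0.65 mL + 1650 μL = 2.3 mL total → factor 2.3/0.65 = 3.5385
Step 3: 1.45 mL + 3850 μL = 5.3 mL total → factor 5.3/1.45 = 3.6552
Step 4: 0.75 mL + 10.5 mL = 11.25 mL total → factor 11.25/0.75 = 15
Step 5: 75 μL + 1.125 mL = 1200 μL total → factor 1200/75 = 16
Step 6: 130 μL brought to 2650 μL → factor 2650/130 = 20.385
Overall dilution factor = 36.312 × 3.5385 × 3.6552 × 15 × 16 × 20.385 = 2.2977 × 10^6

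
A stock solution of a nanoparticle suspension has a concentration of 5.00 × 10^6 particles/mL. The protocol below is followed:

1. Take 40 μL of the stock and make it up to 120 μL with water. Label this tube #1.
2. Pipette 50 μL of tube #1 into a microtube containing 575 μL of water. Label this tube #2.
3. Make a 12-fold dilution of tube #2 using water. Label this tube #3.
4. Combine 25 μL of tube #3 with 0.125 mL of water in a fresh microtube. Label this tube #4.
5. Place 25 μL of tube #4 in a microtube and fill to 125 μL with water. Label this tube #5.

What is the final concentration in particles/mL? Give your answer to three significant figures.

370 particles/mL

Step 1: 40 μL brought to 120 μL → factor 120/40 = 3
Step 2: 50 μL + 575 μL = 625 μL total → factor 625/50 = 12.5
Step 3: 12-fold → factor 12
Step 4: 25 μL + 0.125 mL = 150 μL total → factor 150/25 = 6
Step 5: 25 μL brought to 125 μL → factor 125/25 = 5
Overall dilution factor = 3 × 12.5 × 12 × 6 × 5 = 13500
Final = 5.00 × 10^6 particles/mL / 13500 = 370 particles/mL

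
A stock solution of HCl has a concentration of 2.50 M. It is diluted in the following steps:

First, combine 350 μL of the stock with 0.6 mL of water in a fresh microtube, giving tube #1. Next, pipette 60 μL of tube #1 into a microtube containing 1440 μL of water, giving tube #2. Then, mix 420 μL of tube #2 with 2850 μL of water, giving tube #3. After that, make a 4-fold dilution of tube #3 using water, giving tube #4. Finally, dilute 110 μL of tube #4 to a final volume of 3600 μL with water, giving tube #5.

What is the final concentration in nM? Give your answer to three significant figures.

3.61 × 10^4 nM

Step 1: 350 μL + 0.6 mL = 950 μL total → factor 950/350 = 2.7143
Step 2: 60 μL + 1440 μL = 1500 μL total → factor 1500/60 = 25
Step 3: 420 μL + 2850 μL = 3270 μL total → factor 3270/420 = 7.7857
Step 4: 4-fold → factor 4
Step 5: 110 μL brought to 3600 μL → factor 3600/110 = 32.727
Overall dilution factor = 2.7143 × 25 × 7.7857 × 4 × 32.727 = 69161
Final = 2.50 M / 69161 = 3.615 × 10^-5 M = 3.61 × 10^4 nM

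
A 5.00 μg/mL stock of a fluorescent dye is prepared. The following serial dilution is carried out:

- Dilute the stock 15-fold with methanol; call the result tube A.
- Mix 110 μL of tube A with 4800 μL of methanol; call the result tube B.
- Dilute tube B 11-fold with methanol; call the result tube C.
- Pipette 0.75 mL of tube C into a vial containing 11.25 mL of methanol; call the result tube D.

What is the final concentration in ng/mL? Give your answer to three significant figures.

0.0424 ng/mL

Step 1: 15-fold → factor 15
Step 2: 110 μL + 4800 μL = 4910 μL total → factor 4910/110 = 44.636
Step 3: 11-fold → factor 11
Step 4: 0.75 mL + 11.25 mL = 12 mL total → factor 12/0.75 = 16
Overall dilution factor = 15 × 44.636 × 11 × 16 = 1.1784 × 10^5
Final = 5.00 μg/mL / 1.1784 × 10^5 = 4.243 × 10^-5 μg/mL = 0.0424 ng/mL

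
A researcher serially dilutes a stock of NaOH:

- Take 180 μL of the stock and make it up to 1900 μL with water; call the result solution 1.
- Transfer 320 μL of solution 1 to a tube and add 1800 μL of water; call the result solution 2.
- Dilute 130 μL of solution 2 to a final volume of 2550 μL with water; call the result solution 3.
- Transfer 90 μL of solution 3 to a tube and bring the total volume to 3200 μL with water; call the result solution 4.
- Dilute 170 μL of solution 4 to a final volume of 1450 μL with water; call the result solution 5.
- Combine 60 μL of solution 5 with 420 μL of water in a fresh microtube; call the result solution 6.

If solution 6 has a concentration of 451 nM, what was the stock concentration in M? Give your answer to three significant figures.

1.50 M

Step 1: 180 μL brought to 1900 μL → factor 1900/180 = 10.556
Step 2: 320 μL + 1800 μL = 2120 μL total → factor 2120/320 = 6.625
Step 3: 130 μL brought to 2550 μL → factor 2550/130 = 19.615
Step 4: 90 μL brought to 3200 μL → factor 3200/90 = 35.556
Step 5: 170 μL brought to 1450 μL → factor 1450/170 = 8.5294
Step 6: 60 μL + 420 μL = 480 μL total → factor 480/60 = 8
Overall dilution factor = 10.556 × 6.625 × 19.615 × 35.556 × 8.5294 × 8 = 3.328 × 10^6
Stock = 451 nM × 3.328 × 10^6 = 1.501 × 10^9 nM = 1.50 M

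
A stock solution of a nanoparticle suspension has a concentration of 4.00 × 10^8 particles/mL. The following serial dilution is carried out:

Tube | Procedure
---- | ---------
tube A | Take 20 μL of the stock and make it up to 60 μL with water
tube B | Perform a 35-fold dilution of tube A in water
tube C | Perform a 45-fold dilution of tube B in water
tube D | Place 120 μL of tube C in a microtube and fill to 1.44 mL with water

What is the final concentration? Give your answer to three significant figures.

7.05 × 10^3 particles/mL

Step 1: 20 μL brought to 60 μL → factor 60/20 = 3
Step 2: 35-fold → factor 35
Step 3: 45-fold → factor 45
Step 4: 120 μL brought to 1.44 mL → factor 1440/120 = 12
Overall dilution factor = 3 × 35 × 45 × 12 = 56700
Final = 4.00 × 10^8 particles/mL / 56700 = 7.05 × 10^3 particles/mL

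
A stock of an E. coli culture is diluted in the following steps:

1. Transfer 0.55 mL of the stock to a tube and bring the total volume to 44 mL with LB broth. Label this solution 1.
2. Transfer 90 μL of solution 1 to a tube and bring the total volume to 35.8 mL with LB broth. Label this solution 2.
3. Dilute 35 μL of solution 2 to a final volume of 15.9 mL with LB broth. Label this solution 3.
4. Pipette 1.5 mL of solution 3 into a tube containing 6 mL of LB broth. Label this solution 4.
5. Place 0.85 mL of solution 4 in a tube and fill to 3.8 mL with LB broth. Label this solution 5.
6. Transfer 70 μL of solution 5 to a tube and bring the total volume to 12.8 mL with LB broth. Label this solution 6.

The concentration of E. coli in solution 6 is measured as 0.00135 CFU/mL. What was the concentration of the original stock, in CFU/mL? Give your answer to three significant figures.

7.98 × 10^7 CFU/mL

Step 1: 0.55 mL brought to 44 mL → factor 44/0.55 = 80
Step 2: 90 μL brought to 35.8 mL → factor 35800/90 = 397.78
Step 3: 35 μL brought to 15.9 mL → factor 15900/35 = 454.29
Step 4: 1.5 mL + 6 mL = 7.5 mL total → factor 7.5/1.5 = 5
Step 5: 0.85 mL brought to 3.8 mL → factor 3.8/0.85 = 4.4706
Step 6: 70 μL brought to 12.8 mL → factor 12800/70 = 182.86
Overall dilution factor = 80 × 397.78 × 454.29 × 5 × 4.4706 × 182.86 = 5.9089 × 10^10
Stock = 0.00135 CFU/mL × 5.9089 × 10^10 = 7.98 × 10^7 CFU/mL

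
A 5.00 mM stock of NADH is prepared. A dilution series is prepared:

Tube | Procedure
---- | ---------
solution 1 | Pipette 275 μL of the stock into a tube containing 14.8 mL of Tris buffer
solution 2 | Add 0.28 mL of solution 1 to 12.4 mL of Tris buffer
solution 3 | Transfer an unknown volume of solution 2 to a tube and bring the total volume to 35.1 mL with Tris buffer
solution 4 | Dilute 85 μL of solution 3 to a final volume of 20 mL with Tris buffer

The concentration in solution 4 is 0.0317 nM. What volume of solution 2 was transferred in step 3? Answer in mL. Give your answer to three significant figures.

0.130 mL

Step 1: 275 μL + 14.8 mL = 15075 μL total → factor 15075/275 = 54.818
Step 2: 0.28 mL + 12.4 mL = 12.68 mL total → factor 12.68/0.28 = 45.286
Step 3: v brought to 35.1 mL → factor = 35.1 mL/v
Step 4: 85 μL brought to 20 mL → factor 20000/85 = 235.29
Product of known-step factors = 5.8411 × 10^5
Overall factor = 5.00 mM / (0.0317 nM) = 1.5773 × 10^8
Step-3 factor = 1.5773 × 10^8 / 5.8411 × 10^5 = 270.03
v = 35.1 mL / 270.03 = 0.130 mL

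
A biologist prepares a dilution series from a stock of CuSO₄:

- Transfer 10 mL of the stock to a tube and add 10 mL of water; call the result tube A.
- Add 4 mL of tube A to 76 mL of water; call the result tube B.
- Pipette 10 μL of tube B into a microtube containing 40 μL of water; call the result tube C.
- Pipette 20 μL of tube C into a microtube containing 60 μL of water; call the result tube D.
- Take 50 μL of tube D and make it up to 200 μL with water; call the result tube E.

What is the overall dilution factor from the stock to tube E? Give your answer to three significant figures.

3.20 × 10^3

Step 1: 10 mL + 10 mL = 20 mL total → factor 20/10 = 2
Step 2: 4 mL + 76 mL = 80 mL total → factor 80/4 = 20
Step 3: 10 μL + 40 μL = 50 μL total → factor 50/10 = 5
Step 4: 20 μL + 60 μL = 80 μL total → factor 80/20 = 4
Step 5: 50 μL brought to 200 μL → factor 200/50 = 4
Overall dilution factor = 2 × 20 × 5 × 4 × 4 = 3200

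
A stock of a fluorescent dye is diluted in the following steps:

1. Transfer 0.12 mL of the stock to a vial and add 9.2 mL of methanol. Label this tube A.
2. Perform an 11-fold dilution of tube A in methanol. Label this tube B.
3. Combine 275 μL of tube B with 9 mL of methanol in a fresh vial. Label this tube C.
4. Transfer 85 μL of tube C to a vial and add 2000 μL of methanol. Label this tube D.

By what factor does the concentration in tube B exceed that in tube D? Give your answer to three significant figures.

Step 1: 0.12 mL + 9.2 mL = 9.32 mL total → factor 9.32/0.12 = 77.667
Step 2: 11-fold → factor 11
Step 3: 275 μL + 9 mL = 9275 μL total → factor 9275/275 = 33.727
Step 4: 85 μL + 2000 μL = 2085 μL total → factor 2085/85 = 24.529
Dilution factor to tube B = 854.33; to tube D = 7.068 × 10^5
[tube B]/[tube D] = (factor to tube D)/(factor to tube B) = 7.068 × 10^5/854.33 = 827

827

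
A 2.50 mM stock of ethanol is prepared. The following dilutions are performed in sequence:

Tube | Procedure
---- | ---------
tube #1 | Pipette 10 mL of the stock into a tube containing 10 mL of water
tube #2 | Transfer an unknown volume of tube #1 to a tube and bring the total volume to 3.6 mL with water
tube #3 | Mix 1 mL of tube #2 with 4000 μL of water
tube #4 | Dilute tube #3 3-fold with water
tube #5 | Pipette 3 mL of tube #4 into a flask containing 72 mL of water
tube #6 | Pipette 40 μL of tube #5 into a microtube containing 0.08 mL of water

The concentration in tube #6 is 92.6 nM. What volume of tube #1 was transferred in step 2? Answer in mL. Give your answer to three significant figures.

0.300 mL

Step 1: 10 mL + 10 mL = 20 mL total → factor 20/10 = 2
Step 2: v brought to 3.6 mL → factor = 3.6 mL/v
Step 3: 1 mL + 4000 μL = 5 mL total → factor 5/1 = 5
Step 4: 3-fold → factor 3
Step 5: 3 mL + 72 mL = 75 mL total → factor 75/3 = 25
Step 6: 40 μL + 0.08 mL = 120 μL total → factor 120/40 = 3
Product of known-step factors = 2250
Overall factor = 2.50 mM / (92.6 nM) = 26998
Step-2 factor = 26998 / 2250 = 11.999
v = 3.6 mL / 11.999 = 0.300 mL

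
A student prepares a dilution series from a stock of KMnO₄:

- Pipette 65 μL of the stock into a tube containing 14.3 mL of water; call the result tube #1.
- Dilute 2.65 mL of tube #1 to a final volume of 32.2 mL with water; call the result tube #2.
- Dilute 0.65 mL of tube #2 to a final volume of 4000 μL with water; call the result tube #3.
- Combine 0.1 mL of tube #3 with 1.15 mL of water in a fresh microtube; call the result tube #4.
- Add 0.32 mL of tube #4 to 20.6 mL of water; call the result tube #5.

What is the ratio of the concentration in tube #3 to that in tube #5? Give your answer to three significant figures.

Step 1: 65 μL + 14.3 mL = 14365 μL total → factor 14365/65 = 221
Step 2: 2.65 mL brought to 32.2 mL → factor 32.2/2.65 = 12.151
Step 3: 0.65 mL brought to 4000 μL → factor 4/0.65 = 6.1538
Step 4: 0.1 mL + 1.15 mL = 1.25 mL total → factor 1.25/0.1 = 12.5
Step 5: 0.32 mL + 20.6 mL = 20.92 mL total → factor 20.92/0.32 = 65.375
Dilution factor to tube #3 = 16525; to tube #5 = 1.3504 × 10^7
[tube #3]/[tube #5] = (factor to tube #5)/(factor to tube #3) = 1.3504 × 10^7/16525 = 817

817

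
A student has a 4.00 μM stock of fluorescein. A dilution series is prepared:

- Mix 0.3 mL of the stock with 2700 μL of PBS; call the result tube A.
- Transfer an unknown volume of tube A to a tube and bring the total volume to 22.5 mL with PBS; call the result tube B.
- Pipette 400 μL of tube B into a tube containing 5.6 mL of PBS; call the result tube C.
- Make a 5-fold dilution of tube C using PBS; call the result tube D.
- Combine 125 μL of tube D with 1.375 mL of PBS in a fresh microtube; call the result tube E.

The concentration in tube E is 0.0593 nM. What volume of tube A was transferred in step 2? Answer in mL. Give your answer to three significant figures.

Step 1: 0.3 mL + 2700 μL = 3 mL total → factor 3/0.3 = 10
Step 2: v brought to 22.5 mL → factor = 22.5 mL/v
Step 3: 400 μL + 5.6 mL = 6000 μL total → factor 6000/400 = 15
Step 4: 5-fold → factor 5
Step 5: 125 μL + 1.375 mL = 1500 μL total → factor 1500/125 = 12
Product of known-step factors = 9000
Overall factor = 4.00 μM / (0.0593 nM) = 67454
Step-2 factor = 67454 / 9000 = 7.4948
v = 22.5 mL / 7.4948 = 3.00 mL

3.00 mL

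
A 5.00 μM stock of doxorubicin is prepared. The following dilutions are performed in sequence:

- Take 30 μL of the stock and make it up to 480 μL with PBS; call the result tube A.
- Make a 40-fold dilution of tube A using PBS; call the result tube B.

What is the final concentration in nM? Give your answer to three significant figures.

7.81 nM

Step 1: 30 μL brought to 480 μL → factor 480/30 = 16
Step 2: 40-fold → factor 40
Overall dilution factor = 16 × 40 = 640
Final = 5.00 μM / 640 = 0.007812 μM = 7.81 nM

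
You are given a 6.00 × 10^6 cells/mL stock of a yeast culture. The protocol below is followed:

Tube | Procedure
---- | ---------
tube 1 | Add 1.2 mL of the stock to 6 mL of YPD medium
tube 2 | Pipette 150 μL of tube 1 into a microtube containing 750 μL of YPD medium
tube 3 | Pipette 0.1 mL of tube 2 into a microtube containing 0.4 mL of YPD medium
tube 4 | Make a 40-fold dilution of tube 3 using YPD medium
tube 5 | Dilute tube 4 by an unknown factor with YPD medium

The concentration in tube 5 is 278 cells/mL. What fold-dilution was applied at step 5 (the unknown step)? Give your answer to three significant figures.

3.00-fold

Step 1: 1.2 mL + 6 mL = 7.2 mL total → factor 7.2/1.2 = 6
Step 2: 150 μL + 750 μL = 900 μL total → factor 900/150 = 6
Step 3: 0.1 mL + 0.4 mL = 0.5 mL total → factor 0.5/0.1 = 5
Step 4: 40-fold → factor 40
Step 5: unknown factor x
Product of known-step factors = 7200
Overall factor = 6.00 × 10^6 cells/mL / (278 cells/mL) = 21583
x = 21583 / 7200 = 3.00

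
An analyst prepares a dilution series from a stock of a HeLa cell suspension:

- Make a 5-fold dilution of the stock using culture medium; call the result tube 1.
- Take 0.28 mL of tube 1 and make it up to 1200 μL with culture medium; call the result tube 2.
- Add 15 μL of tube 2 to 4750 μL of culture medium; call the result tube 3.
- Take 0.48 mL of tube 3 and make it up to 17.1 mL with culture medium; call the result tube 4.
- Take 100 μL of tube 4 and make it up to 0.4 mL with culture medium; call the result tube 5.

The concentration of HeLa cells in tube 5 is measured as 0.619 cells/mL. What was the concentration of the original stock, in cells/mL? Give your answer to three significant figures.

6.00 × 10^5 cells/mL

Step 1: 5-fold → factor 5
Step 2: 0.28 mL brought to 1200 μL → factor 1.2/0.28 = 4.2857
Step 3: 15 μL + 4750 μL = 4765 μL total → factor 4765/15 = 317.67
Step 4: 0.48 mL brought to 17.1 mL → factor 17.1/0.48 = 35.625
Step 5: 100 μL brought to 0.4 mL → factor 400/100 = 4
Overall dilution factor = 5 × 4.2857 × 317.67 × 35.625 × 4 = 9.7002 × 10^5
Stock = 0.619 cells/mL × 9.7002 × 10^5 = 6.00 × 10^5 cells/mL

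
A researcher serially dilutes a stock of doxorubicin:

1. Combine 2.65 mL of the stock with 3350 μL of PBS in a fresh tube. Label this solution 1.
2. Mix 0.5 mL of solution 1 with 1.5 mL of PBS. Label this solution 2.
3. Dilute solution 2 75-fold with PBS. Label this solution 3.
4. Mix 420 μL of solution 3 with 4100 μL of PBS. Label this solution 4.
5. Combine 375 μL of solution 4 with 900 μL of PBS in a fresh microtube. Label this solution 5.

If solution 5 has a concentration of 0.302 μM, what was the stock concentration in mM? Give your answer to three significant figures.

7.51 mM

Step 1: 2.65 mL + 3350 μL = 6 mL total → factor 6/2.65 = 2.2642
Step 2: 0.5 mL + 1.5 mL = 2 mL total → factor 2/0.5 = 4
Step 3: 75-fold → factor 75
Step 4: 420 μL + 4100 μL = 4520 μL total → factor 4520/420 = 10.762
Step 5: 375 μL + 900 μL = 1275 μL total → factor 1275/375 = 3.4
Overall dilution factor = 2.2642 × 4 × 75 × 10.762 × 3.4 = 24854
Stock = 0.302 μM × 24854 = 7506 μM = 7.51 mM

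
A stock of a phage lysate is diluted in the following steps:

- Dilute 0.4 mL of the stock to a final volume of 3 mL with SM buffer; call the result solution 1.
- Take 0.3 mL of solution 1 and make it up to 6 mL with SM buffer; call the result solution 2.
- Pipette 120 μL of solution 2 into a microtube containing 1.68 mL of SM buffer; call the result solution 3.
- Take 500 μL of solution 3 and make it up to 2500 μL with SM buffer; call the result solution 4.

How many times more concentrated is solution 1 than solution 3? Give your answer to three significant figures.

300

Step 1: 0.4 mL brought to 3 mL → factor 3/0.4 = 7.5
Step 2: 0.3 mL brought to 6 mL → factor 6/0.3 = 20
Step 3: 120 μL + 1.68 mL = 1800 μL total → factor 1800/120 = 15
Dilution factor to solution 1 = 7.5; to solution 3 = 2250
[solution 1]/[solution 3] = (factor to solution 3)/(factor to solution 1) = 2250/7.5 = 300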